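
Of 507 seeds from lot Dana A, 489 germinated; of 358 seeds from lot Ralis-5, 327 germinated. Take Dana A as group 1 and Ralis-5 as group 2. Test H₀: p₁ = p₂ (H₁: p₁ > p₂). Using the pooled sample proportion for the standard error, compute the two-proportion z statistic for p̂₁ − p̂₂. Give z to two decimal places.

p̂₁ = 489/507 = 0.96450, p̂₂ = 327/358 = 0.91341.
Pooled p̂ = (489+327)/(507+358) = 816/865 = 0.94335.
SE = √(p̂(1−p̂)(1/n₁+1/n₂)) = √(0.94335·0.05665·0.00476568) = √(0.000254671) = 0.01596.
z = (0.96450 − 0.91341)/0.01596 = 0.05109/0.01596 = 3.20.
p-value = P(Z > 3.201) ≈ 0.0007.

z = 3.20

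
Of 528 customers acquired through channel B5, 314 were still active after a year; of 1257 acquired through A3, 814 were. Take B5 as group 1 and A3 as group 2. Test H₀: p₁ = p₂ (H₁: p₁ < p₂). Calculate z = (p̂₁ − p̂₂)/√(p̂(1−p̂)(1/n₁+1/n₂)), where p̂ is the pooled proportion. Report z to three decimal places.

p̂₁ = 314/528 = 0.59470, p̂₂ = 814/1257 = 0.64757.
Pooled p̂ = (314+814)/(528+1257) = 1128/1785 = 0.63193.
SE = √(0.232594 × 0.00268948) = 0.02501.
z = (0.59470 − 0.64757)/0.02501 = -0.05287/0.02501 = -2.114.
p-value = P(Z < -2.114) ≈ 0.0173.

z = -2.114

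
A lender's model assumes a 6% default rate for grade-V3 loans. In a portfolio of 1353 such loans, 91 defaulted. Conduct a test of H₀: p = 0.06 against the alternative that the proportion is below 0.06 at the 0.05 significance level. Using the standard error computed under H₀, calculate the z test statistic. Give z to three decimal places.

p̂ = 91/1353 ≈ 0.06726.
Under H₀, SE = √(0.06·0.94/1353) = √(4.16851e-05) = 0.00646.
z = (0.06726 − 0.06)/0.00646 = 0.00726/0.00646 = 1.124.
p-value = P(Z < 1.124) ≈ 0.8695; since p > α = 0.05, fail to reject H₀.

z = 1.124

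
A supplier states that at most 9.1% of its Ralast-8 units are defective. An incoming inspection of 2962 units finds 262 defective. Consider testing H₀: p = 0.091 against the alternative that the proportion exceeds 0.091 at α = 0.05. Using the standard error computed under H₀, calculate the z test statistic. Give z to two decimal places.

p̂ = 262/2962 = 0.08845.
Under H₀, SE = √(0.091·0.909/2962) = √(2.79267e-05) = 0.00528.
z = (0.08845 − 0.091)/0.00528 = -0.00255/0.00528 = -0.48.
p-value = P(Z > -0.482) ≈ 0.6850, so at α = 0.05 we fail to reject H₀.

z = -0.48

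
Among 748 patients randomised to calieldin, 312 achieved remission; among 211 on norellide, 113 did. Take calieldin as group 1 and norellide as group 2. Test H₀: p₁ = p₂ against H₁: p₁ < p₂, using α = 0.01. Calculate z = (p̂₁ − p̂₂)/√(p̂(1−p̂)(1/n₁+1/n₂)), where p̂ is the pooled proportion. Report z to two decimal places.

p̂₁ = 312/748 ≈ 0.4171, p̂₂ = 113/211 ≈ 0.5355.
Pooled p̂ = (312+113)/(748+211) = 425/959 = 0.4432.
SE = √(0.24677 × 0.00607623) = 0.0387.
z = (0.4171 − 0.5355)/0.0387 = -0.1184/0.0387 = -3.06.
p-value = P(Z < -3.058) ≈ 0.0011. With α = 0.01, reject H₀.

z = -3.06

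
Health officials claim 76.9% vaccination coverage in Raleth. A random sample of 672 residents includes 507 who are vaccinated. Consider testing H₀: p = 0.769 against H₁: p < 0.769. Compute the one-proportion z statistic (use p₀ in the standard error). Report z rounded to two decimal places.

z = -0.89

p̂ = 507/672 ≈ 0.7545.
Under H₀, SE = √(0.769·0.231/672) = √(0.000264344) = 0.0163.
z = (0.7545 − 0.769)/0.0163 = -0.0145/0.0163 = -0.89.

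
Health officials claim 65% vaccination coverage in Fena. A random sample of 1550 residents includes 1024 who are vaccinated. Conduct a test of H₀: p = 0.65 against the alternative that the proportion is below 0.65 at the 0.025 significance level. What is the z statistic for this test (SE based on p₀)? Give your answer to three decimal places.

z = 0.879

p̂ = 1024/1550 ≈ 0.66065.
Standard error under H₀: √(0.65×0.35/1550) = 0.01212.
z = (0.66065 − 0.65)/0.01212 = 0.01065/0.01212 = 0.879.
p-value = P(Z < 0.879) ≈ 0.8102. With α = 0.025, fail to reject H₀.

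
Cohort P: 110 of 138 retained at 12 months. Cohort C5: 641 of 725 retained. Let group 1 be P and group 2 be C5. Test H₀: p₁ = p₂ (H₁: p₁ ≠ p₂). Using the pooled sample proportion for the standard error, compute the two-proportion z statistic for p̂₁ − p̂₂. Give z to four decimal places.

p̂₁ = 110/138 ≈ 0.797101, p̂₂ = 641/725 ≈ 0.884138.
Pooled p̂ = (110+641)/(138+725) = 751/863 = 0.870220.
SE = √(0.112937 × 0.00862569) = 0.031212.
z = (0.797101 − 0.884138)/0.031212 = -0.087037/0.031212 = -2.7886.

z = -2.7886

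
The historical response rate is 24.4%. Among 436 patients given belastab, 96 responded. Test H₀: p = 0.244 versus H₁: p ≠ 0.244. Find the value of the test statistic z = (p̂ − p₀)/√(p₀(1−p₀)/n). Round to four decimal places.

z = -1.1579

p̂ = 96/436 ≈ 0.220183.
Under H₀, SE = √(0.244·0.756/436) = √(0.000423083) = 0.020569.
z = (0.220183 − 0.244)/0.020569 = -0.023817/0.020569 = -1.1579.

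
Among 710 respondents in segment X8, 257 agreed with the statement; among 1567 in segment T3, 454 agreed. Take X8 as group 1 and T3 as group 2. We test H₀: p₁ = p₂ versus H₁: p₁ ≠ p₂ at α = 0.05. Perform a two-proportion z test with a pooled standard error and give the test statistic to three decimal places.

z = 3.446

p̂₁ = 257/710 ≈ 0.361972, p̂₂ = 454/1567 ≈ 0.289726.
Pooled p̂ = (257+454)/(710+1567) = 711/2277 = 0.312253.
SE = √(p̂(1−p̂)(1/n₁+1/n₂)) = √(0.312253·0.687747·0.00204661) = √(0.000439512) = 0.020965.
z = (0.361972 − 0.289726)/0.020965 = 0.072246/0.020965 = 3.446.
Two-sided p-value ≈ 2·Φ(−3.446) = 0.0006; since p < α = 0.05, reject H₀.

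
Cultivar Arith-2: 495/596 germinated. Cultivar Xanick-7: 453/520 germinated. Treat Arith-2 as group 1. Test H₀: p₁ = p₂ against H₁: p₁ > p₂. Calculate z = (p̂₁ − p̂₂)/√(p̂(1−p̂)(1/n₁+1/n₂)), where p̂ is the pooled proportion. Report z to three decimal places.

z = -1.893

p̂₁ = 495/596 ≈ 0.830537, p̂₂ = 453/520 ≈ 0.871154.
Pooled p̂ = (495+453)/(596+520) = 948/1116 = 0.849462.
SE = √(p̂(1−p̂)(1/n₁+1/n₂)) = √(0.849462·0.150538·0.00360093) = √(0.000460473) = 0.021459.
z = (0.830537 − 0.871154)/0.021459 = -0.040617/0.021459 = -1.893.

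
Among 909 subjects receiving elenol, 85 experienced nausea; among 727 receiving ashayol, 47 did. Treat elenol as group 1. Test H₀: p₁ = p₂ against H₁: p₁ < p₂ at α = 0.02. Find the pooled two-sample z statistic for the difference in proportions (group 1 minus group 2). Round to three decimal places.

p̂₁ = 85/909 ≈ 0.09351, p̂₂ = 47/727 ≈ 0.06465.
Pooled p̂ = (85+47)/(909+727) = 132/1636 = 0.08068.
SE = √(0.0741746 × 0.00247563) = 0.01355.
z = (0.09351 − 0.06465)/0.01355 = 0.02886/0.01355 = 2.130.
p-value = P(Z < 2.130) ≈ 0.9834; since p > α = 0.02, fail to reject H₀.

z = 2.130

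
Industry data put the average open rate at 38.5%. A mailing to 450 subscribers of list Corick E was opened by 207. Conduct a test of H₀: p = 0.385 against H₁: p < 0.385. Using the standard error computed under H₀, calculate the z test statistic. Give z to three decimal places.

z = 3.270

p̂ = 207/450 ≈ 0.460000.
Standard error under H₀: √(0.385×0.615/450) = 0.022938.
z = (0.460000 − 0.385)/0.022938 = 0.075000/0.022938 = 3.270.
p-value = P(Z < 3.270) ≈ 0.9995.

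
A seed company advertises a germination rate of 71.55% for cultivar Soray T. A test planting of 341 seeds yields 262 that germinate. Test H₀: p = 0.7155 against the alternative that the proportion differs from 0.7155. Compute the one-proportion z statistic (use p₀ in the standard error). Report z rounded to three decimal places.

p̂ = 262/341 = 0.768328.
Under H₀, SE = √(0.7155·0.2845/341) = √(0.000596949) = 0.024433.
z = (0.768328 − 0.7155)/0.024433 = 0.052828/0.024433 = 2.162.

z = 2.162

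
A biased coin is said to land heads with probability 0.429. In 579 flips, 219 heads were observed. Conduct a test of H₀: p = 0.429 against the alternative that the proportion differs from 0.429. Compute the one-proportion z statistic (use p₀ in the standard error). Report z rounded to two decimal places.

z = -2.47

p̂ = 219/579 ≈ 0.3782.
Standard error under H₀: √(0.429×0.571/579) = 0.0206.
z = (0.3782 − 0.429)/0.0206 = -0.0508/0.0206 = -2.47.
Two-sided p-value ≈ 2·Φ(−2.468) = 0.0136.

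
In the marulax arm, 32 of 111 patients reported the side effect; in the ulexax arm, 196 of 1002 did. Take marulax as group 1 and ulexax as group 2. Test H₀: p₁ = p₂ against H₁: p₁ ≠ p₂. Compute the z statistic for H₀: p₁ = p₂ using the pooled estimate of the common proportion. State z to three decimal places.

p̂₁ = 32/111 ≈ 0.28829, p̂₂ = 196/1002 ≈ 0.19561.
Pooled p̂ = (32+196)/(111+1002) = 228/1113 = 0.20485.
SE = √(p̂(1−p̂)(1/n₁+1/n₂)) = √(0.20485·0.79515·0.010007) = √(0.00163002) = 0.04037.
z = (0.28829 − 0.19561)/0.04037 = 0.09268/0.04037 = 2.296.

z = 2.296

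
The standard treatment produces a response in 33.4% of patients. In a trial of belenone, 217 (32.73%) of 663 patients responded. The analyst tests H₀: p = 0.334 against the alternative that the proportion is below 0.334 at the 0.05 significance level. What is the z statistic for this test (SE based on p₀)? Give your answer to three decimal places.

p̂ = 217/663 = 0.32730.
Standard error under H₀: √(0.334×0.666/663) = 0.01832.
z = (0.32730 − 0.334)/0.01832 = -0.00670/0.01832 = -0.366.
p-value = P(Z < -0.366) ≈ 0.3573, so at α = 0.05 we fail to reject H₀.

z = -0.366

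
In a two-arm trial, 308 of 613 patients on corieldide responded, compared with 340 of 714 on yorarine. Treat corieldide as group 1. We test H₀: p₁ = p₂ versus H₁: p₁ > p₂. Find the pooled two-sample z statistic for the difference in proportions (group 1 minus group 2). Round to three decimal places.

p̂₁ = 308/613 ≈ 0.50245, p̂₂ = 340/714 ≈ 0.47619.
Pooled p̂ = (308+340)/(613+714) = 648/1327 = 0.48832.
SE = √(0.249864 × 0.00303188) = 0.02752.
z = (0.50245 − 0.47619)/0.02752 = 0.02626/0.02752 = 0.954.
p-value = P(Z > 0.954) ≈ 0.1701.

z = 0.954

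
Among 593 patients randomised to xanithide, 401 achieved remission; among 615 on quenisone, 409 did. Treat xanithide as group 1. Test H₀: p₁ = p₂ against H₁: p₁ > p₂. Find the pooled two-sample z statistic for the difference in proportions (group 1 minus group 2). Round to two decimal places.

p̂₁ = 401/593 ≈ 0.6762, p̂₂ = 409/615 ≈ 0.6650.
Pooled p̂ = (401+409)/(593+615) = 810/1208 = 0.6705.
SE = √(p̂(1−p̂)(1/n₁+1/n₂)) = √(0.6705·0.3295·0.00331236) = √(0.000731765) = 0.0271.
z = (0.6762 − 0.6650)/0.0271 = 0.0112/0.0271 = 0.41.

z = 0.41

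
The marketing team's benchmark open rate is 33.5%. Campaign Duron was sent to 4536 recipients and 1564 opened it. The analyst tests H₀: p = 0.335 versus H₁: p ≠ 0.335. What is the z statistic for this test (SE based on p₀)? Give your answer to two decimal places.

z = 1.40

p̂ = 1564/4536 = 0.3448.
Under H₀, SE = √(0.335·0.665/4536) = √(4.91127e-05) = 0.0070.
z = (0.3448 − 0.335)/0.0070 = 0.0098/0.0070 = 1.40.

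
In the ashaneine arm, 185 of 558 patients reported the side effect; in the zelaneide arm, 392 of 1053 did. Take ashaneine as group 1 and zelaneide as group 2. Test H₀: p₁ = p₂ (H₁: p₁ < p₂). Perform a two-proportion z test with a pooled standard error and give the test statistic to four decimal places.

p̂₁ = 185/558 ≈ 0.331541, p̂₂ = 392/1053 ≈ 0.372270.
Pooled p̂ = (185+392)/(558+1053) = 577/1611 = 0.358163.
SE = √(0.229882 × 0.00274178) = 0.025106.
z = (0.331541 − 0.372270)/0.025106 = -0.040729/0.025106 = -1.6223.

z = -1.6223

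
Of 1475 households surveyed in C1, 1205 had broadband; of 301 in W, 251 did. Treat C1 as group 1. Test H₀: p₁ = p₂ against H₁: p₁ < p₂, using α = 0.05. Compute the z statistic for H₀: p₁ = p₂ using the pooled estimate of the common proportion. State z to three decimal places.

z = -0.697

p̂₁ = 1205/1475 = 0.81695, p̂₂ = 251/301 = 0.83389.
Pooled p̂ = (1205+251)/(1475+301) = 1456/1776 = 0.81982.
SE = √(0.147715 × 0.00400023) = 0.02431.
z = (0.81695 − 0.83389)/0.02431 = -0.01694/0.02431 = -0.697.
p-value = P(Z < -0.697) ≈ 0.2430. With α = 0.05, fail to reject H₀.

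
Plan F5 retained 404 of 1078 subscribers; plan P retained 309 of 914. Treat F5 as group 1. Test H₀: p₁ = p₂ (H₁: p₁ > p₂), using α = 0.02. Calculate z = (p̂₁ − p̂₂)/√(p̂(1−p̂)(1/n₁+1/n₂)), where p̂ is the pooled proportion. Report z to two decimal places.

p̂₁ = 404/1078 = 0.3748, p̂₂ = 309/914 = 0.3381.
Pooled p̂ = (404+309)/(1078+914) = 713/1992 = 0.3579.
SE = √(p̂(1−p̂)(1/n₁+1/n₂)) = √(0.3579·0.6421·0.00202174) = √(0.000464628) = 0.0216.
z = (0.3748 − 0.3381)/0.0216 = 0.0367/0.0216 = 1.70.
p-value = P(Z > 1.702) ≈ 0.0443; since p > α = 0.02, fail to reject H₀.

z = 1.70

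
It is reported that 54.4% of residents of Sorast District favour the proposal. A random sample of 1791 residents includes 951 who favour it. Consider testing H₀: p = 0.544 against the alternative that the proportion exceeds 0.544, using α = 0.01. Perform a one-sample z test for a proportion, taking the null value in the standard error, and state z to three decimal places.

z = -1.106

p̂ = 951/1791 ≈ 0.530988.
Standard error under H₀: √(0.544×0.456/1791) = 0.011769.
z = (0.530988 − 0.544)/0.011769 = -0.013012/0.011769 = -1.106.
p-value = P(Z > -1.106) ≈ 0.8656; since p > α = 0.01, fail to reject H₀.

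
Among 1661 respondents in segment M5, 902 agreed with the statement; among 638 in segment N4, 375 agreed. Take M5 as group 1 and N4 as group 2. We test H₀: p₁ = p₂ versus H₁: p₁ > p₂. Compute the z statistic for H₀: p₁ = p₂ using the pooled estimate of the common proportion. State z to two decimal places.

p̂₁ = 902/1661 = 0.54305, p̂₂ = 375/638 = 0.58777.
Pooled p̂ = (902+375)/(1661+638) = 1277/2299 = 0.55546.
SE = √(p̂(1−p̂)(1/n₁+1/n₂)) = √(0.55546·0.44454·0.00216945) = √(0.000535689) = 0.02314.
z = (0.54305 − 0.58777)/0.02314 = -0.04472/0.02314 = -1.93.

z = -1.93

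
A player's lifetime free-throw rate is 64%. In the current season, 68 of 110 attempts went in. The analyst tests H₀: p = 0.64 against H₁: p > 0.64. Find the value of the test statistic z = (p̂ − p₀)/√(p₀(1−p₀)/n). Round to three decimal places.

z = -0.477

p̂ = 68/110 ≈ 0.61818.
SE = √(p₀(1−p₀)/n) = √(0.2304/110) = 0.04577.
z = (0.61818 − 0.64)/0.04577 = -0.02182/0.04577 = -0.477.
p-value = P(Z > -0.477) ≈ 0.6832.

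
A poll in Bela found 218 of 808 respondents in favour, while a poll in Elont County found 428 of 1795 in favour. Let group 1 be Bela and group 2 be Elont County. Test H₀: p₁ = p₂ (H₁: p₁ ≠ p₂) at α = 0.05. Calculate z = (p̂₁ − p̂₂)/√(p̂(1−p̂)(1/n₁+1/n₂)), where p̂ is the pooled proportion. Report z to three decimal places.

p̂₁ = 218/808 = 0.26980, p̂₂ = 428/1795 = 0.23844.
Pooled p̂ = (218+428)/(808+1795) = 646/2603 = 0.24818.
SE = √(p̂(1−p̂)(1/n₁+1/n₂)) = √(0.24818·0.75182·0.00179473) = √(0.000334868) = 0.01830.
z = (0.26980 − 0.23844)/0.01830 = 0.03136/0.01830 = 1.714.
p-value = 2·P(Z > 1.714) ≈ 0.0866; since p > α = 0.05, fail to reject H₀.

z = 1.714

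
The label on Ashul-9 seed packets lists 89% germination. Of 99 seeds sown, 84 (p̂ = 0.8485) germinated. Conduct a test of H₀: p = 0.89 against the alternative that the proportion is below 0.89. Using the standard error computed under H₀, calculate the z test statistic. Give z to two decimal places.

z = -1.32

p̂ = 84/99 ≈ 0.8485.
Standard error under H₀: √(0.89×0.11/99) = 0.0314.
z = (0.8485 − 0.89)/0.0314 = -0.0415/0.0314 = -1.32.
p-value = P(Z < -1.320) ≈ 0.0934.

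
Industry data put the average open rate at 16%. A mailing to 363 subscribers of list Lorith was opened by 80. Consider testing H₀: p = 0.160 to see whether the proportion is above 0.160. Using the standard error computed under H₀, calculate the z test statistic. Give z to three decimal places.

z = 3.138

p̂ = 80/363 = 0.220386.
Under H₀, SE = √(0.16·0.84/363) = √(0.000370248) = 0.019242.
z = (0.220386 − 0.16)/0.019242 = 0.060386/0.019242 = 3.138.
p-value = P(Z > 3.138) ≈ 0.0008.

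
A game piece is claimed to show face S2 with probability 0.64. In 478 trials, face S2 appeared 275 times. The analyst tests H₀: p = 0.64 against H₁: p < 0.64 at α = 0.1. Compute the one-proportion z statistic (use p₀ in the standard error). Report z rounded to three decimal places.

p̂ = 275/478 = 0.575314.
Standard error under H₀: √(0.64×0.36/478) = 0.021955.
z = (0.575314 − 0.64)/0.021955 = -0.064686/0.021955 = -2.946.
p-value = P(Z < -2.946) ≈ 0.0016; since p < α = 0.1, reject H₀.

z = -2.946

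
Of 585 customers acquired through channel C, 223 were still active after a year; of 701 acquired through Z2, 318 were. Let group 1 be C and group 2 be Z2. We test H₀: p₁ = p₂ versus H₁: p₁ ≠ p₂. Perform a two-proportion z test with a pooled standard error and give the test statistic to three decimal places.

z = -2.620

p̂₁ = 223/585 ≈ 0.38120, p̂₂ = 318/701 ≈ 0.45364.
Pooled p̂ = (223+318)/(585+701) = 541/1286 = 0.42068.
SE = √(p̂(1−p̂)(1/n₁+1/n₂)) = √(0.42068·0.57932·0.00313594) = √(0.000764256) = 0.02765.
z = (0.38120 − 0.45364)/0.02765 = -0.07244/0.02765 = -2.620.
p-value = 2·P(Z > 2.620) ≈ 0.0088.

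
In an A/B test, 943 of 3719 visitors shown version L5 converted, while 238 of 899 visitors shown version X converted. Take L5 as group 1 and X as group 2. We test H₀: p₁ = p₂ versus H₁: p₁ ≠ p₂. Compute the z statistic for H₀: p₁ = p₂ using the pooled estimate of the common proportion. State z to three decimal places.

p̂₁ = 943/3719 = 0.253563, p̂₂ = 238/899 = 0.264739.
Pooled p̂ = (943+238)/(3719+899) = 1181/4618 = 0.255738.
SE = √(0.190336 × 0.00138124) = 0.016214.
z = (0.253563 − 0.264739)/0.016214 = -0.011176/0.016214 = -0.689.
p-value = 2·P(Z > 0.689) ≈ 0.4907.

z = -0.689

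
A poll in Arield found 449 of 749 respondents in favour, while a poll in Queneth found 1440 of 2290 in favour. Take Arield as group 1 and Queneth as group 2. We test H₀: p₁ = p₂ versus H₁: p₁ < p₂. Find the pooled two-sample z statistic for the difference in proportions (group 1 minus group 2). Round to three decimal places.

z = -1.438

p̂₁ = 449/749 = 0.59947, p̂₂ = 1440/2290 = 0.62882.
Pooled p̂ = (449+1440)/(749+2290) = 1889/3039 = 0.62159.
SE = √(p̂(1−p̂)(1/n₁+1/n₂)) = √(0.62159·0.37841·0.00177179) = √(0.000416756) = 0.02041.
z = (0.59947 − 0.62882)/0.02041 = -0.02935/0.02041 = -1.438.
p-value = P(Z < -1.438) ≈ 0.0752.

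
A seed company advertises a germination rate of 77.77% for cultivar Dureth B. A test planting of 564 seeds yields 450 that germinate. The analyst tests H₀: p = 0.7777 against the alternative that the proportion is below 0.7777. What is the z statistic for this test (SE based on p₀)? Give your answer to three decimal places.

p̂ = 450/564 = 0.79787.
SE = √(p₀(1−p₀)/n) = √(0.17288/564) = 0.01751.
z = (0.79787 − 0.7777)/0.01751 = 0.02017/0.01751 = 1.152.
p-value = P(Z < 1.152) ≈ 0.8754.

z = 1.152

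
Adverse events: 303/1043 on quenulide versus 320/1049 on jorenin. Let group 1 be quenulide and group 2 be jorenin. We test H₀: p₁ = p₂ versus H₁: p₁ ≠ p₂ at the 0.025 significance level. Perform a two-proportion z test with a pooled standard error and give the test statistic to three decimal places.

p̂₁ = 303/1043 ≈ 0.29051, p̂₂ = 320/1049 ≈ 0.30505.
Pooled p̂ = (303+320)/(1043+1049) = 623/2092 = 0.29780.
SE = √(0.209116 × 0.00191206) = 0.02000.
z = (0.29051 − 0.30505)/0.02000 = -0.01454/0.02000 = -0.727.
Two-sided p-value ≈ 2·Φ(−0.727) = 0.4670; since p > α = 0.025, fail to reject H₀.

z = -0.727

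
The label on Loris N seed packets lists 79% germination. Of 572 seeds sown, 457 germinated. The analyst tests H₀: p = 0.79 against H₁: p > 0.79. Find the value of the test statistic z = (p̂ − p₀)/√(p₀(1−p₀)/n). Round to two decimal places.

z = 0.53

p̂ = 457/572 = 0.7990.
Under H₀, SE = √(0.79·0.21/572) = √(0.000290035) = 0.0170.
z = (0.7990 − 0.79)/0.0170 = 0.0090/0.0170 = 0.53.
p-value = P(Z > 0.526) ≈ 0.2996.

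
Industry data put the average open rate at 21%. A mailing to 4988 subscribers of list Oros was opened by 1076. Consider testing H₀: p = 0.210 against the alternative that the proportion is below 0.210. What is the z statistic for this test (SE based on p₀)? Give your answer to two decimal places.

p̂ = 1076/4988 = 0.21572.
SE = √(p₀(1−p₀)/n) = √(0.1659/4988) = 0.00577.
z = (0.21572 − 0.21)/0.00577 = 0.00572/0.00577 = 0.99.

z = 0.99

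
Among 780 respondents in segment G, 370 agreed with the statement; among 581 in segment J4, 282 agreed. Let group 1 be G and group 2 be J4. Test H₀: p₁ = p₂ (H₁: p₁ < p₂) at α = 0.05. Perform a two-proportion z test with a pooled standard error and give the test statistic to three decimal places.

p̂₁ = 370/780 ≈ 0.47436, p̂₂ = 282/581 ≈ 0.48537.
Pooled p̂ = (370+282)/(780+581) = 652/1361 = 0.47906.
SE = √(p̂(1−p̂)(1/n₁+1/n₂)) = √(0.47906·0.52094·0.00300322) = √(0.000749488) = 0.02738.
z = (0.47436 − 0.48537)/0.02738 = -0.01101/0.02738 = -0.402.
p-value = P(Z < -0.402) ≈ 0.3438; since p > α = 0.05, fail to reject H₀.

z = -0.402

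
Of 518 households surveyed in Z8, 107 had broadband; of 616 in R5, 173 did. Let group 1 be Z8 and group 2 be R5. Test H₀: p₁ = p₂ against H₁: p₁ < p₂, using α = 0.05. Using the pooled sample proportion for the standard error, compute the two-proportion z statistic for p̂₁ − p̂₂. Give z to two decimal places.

z = -2.89

p̂₁ = 107/518 ≈ 0.2066, p̂₂ = 173/616 ≈ 0.2808.
Pooled p̂ = (107+173)/(518+616) = 280/1134 = 0.2469.
SE = √(0.185947 × 0.00355388) = 0.0257.
z = (0.2066 − 0.2808)/0.0257 = -0.0742/0.0257 = -2.89.
p-value = P(Z < -2.890) ≈ 0.0019, so at α = 0.05 we reject H₀.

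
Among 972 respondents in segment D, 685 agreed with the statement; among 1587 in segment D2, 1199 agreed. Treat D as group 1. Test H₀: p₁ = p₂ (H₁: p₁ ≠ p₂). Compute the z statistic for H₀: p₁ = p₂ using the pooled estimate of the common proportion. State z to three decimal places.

z = -2.829

p̂₁ = 685/972 = 0.70473, p̂₂ = 1199/1587 = 0.75551.
Pooled p̂ = (685+1199)/(972+1587) = 1884/2559 = 0.73623.
SE = √(p̂(1−p̂)(1/n₁+1/n₂)) = √(0.73623·0.26377·0.00165893) = √(0.00032216) = 0.01795.
z = (0.70473 − 0.75551)/0.01795 = -0.05078/0.01795 = -2.829.
Two-sided p-value ≈ 2·Φ(−2.829) = 0.0047.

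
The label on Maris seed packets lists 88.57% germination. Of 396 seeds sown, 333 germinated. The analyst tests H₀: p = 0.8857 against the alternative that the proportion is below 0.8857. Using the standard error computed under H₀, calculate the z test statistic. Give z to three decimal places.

p̂ = 333/396 = 0.84091.
Under H₀, SE = √(0.8857·0.1143/396) = √(0.000255645) = 0.01599.
z = (0.84091 − 0.8857)/0.01599 = -0.04479/0.01599 = -2.801.

z = -2.801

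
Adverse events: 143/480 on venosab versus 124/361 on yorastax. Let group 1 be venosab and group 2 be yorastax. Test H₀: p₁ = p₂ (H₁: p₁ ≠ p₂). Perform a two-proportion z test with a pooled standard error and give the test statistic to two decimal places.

p̂₁ = 143/480 = 0.2979, p̂₂ = 124/361 = 0.3435.
Pooled p̂ = (143+124)/(480+361) = 267/841 = 0.3175.
SE = √(p̂(1−p̂)(1/n₁+1/n₂)) = √(0.3175·0.6825·0.00485342) = √(0.00105167) = 0.0324.
z = (0.2979 − 0.3435)/0.0324 = -0.0456/0.0324 = -1.41.

z = -1.41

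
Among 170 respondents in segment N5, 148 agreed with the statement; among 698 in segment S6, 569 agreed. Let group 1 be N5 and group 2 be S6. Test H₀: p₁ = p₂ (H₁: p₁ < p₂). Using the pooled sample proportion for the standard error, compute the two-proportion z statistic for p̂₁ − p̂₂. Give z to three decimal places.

p̂₁ = 148/170 = 0.87059, p̂₂ = 569/698 = 0.81519.
Pooled p̂ = (148+569)/(170+698) = 717/868 = 0.82604.
SE = √(0.1437 × 0.00731502) = 0.03242.
z = (0.87059 − 0.81519)/0.03242 = 0.05540/0.03242 = 1.709.
p-value = P(Z < 1.709) ≈ 0.9563.

z = 1.709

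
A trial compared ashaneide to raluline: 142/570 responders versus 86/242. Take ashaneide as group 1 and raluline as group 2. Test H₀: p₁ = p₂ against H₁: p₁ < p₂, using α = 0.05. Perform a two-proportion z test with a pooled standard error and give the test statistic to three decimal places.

z = -3.082

p̂₁ = 142/570 = 0.249123, p̂₂ = 86/242 = 0.355372.
Pooled p̂ = (142+86)/(570+242) = 228/812 = 0.280788.
SE = √(0.201946 × 0.00588662) = 0.034479.
z = (0.249123 − 0.355372)/0.034479 = -0.106249/0.034479 = -3.082.
p-value = P(Z < -3.082) ≈ 0.0010, so at α = 0.05 we reject H₀.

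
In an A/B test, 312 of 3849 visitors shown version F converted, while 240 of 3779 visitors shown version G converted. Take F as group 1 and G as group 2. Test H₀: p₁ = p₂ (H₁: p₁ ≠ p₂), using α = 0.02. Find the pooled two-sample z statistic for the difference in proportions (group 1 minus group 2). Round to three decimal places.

z = 2.958

p̂₁ = 312/3849 = 0.081060, p̂₂ = 240/3779 = 0.063509.
Pooled p̂ = (312+240)/(3849+3779) = 552/7628 = 0.072365.
SE = √(p̂(1−p̂)(1/n₁+1/n₂)) = √(0.072365·0.927635·0.000524428) = √(3.5204e-05) = 0.005933.
z = (0.081060 − 0.063509)/0.005933 = 0.017551/0.005933 = 2.958.
p-value = 2·P(Z > 2.958) ≈ 0.0031. With α = 0.02, reject H₀.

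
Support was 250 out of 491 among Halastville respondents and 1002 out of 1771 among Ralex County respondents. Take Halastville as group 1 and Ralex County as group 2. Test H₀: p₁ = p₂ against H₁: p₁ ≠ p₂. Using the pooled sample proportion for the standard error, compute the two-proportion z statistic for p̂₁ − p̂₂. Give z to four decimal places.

p̂₁ = 250/491 ≈ 0.509165, p̂₂ = 1002/1771 ≈ 0.565782.
Pooled p̂ = (250+1002)/(491+1771) = 1252/2262 = 0.553492.
SE = √(p̂(1−p̂)(1/n₁+1/n₂)) = √(0.553492·0.446508·0.00260131) = √(0.000642885) = 0.025355.
z = (0.509165 − 0.565782)/0.025355 = -0.056617/0.025355 = -2.2330.

z = -2.2330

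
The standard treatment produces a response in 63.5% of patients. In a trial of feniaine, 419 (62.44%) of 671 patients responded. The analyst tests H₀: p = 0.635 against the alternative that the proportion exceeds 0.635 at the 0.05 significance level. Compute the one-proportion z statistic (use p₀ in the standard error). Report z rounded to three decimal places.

z = -0.568

p̂ = 419/671 = 0.62444.
SE = √(p₀(1−p₀)/n) = √(0.23178/671) = 0.01859.
z = (0.62444 − 0.635)/0.01859 = -0.01056/0.01859 = -0.568.
p-value = P(Z > -0.568) ≈ 0.7150; since p > α = 0.05, fail to reject H₀.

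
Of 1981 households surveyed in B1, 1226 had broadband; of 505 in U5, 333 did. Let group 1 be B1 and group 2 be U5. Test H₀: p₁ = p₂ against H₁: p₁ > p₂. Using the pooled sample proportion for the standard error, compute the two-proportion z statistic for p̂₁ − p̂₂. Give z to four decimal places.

z = -1.6812

p̂₁ = 1226/1981 ≈ 0.618879, p̂₂ = 333/505 ≈ 0.659406.
Pooled p̂ = (1226+333)/(1981+505) = 1559/2486 = 0.627112.
SE = √(0.233843 × 0.00248499) = 0.024106.
z = (0.618879 − 0.659406)/0.024106 = -0.040527/0.024106 = -1.6812.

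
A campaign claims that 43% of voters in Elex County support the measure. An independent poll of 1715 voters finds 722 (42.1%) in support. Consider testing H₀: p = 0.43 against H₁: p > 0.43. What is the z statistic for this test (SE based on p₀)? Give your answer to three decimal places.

z = -0.754

p̂ = 722/1715 = 0.42099.
Standard error under H₀: √(0.43×0.57/1715) = 0.01195.
z = (0.42099 − 0.43)/0.01195 = -0.00901/0.01195 = -0.754.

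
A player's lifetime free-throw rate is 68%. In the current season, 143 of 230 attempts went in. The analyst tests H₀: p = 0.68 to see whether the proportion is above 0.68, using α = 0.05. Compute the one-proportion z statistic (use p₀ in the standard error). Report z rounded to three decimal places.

z = -1.894

p̂ = 143/230 ≈ 0.62174.
Standard error under H₀: √(0.68×0.32/230) = 0.03076.
z = (0.62174 − 0.68)/0.03076 = -0.05826/0.03076 = -1.894.
p-value = P(Z > -1.894) ≈ 0.9709. With α = 0.05, fail to reject H₀.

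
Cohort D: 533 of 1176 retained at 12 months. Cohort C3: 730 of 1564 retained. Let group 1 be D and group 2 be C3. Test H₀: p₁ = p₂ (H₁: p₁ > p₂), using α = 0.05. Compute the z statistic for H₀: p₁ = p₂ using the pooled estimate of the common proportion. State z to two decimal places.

p̂₁ = 533/1176 ≈ 0.45323, p̂₂ = 730/1564 ≈ 0.46675.
Pooled p̂ = (533+730)/(1176+1564) = 1263/2740 = 0.46095.
SE = √(p̂(1−p̂)(1/n₁+1/n₂)) = √(0.46095·0.53905·0.00148973) = √(0.00037016) = 0.01924.
z = (0.45323 − 0.46675)/0.01924 = -0.01352/0.01924 = -0.70.
p-value = P(Z > -0.703) ≈ 0.7589, so at α = 0.05 we fail to reject H₀.

z = -0.70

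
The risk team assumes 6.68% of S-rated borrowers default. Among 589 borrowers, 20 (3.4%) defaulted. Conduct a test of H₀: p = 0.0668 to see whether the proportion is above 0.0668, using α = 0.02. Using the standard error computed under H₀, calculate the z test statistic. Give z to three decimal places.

p̂ = 20/589 ≈ 0.0339559.
SE = √(p₀(1−p₀)/n) = √(0.062338/589) = 0.0102877.
z = (0.0339559 − 0.0668)/0.0102877 = -0.0328441/0.0102877 = -3.193.
p-value = P(Z > -3.193) ≈ 0.9993. With α = 0.02, fail to reject H₀.

z = -3.193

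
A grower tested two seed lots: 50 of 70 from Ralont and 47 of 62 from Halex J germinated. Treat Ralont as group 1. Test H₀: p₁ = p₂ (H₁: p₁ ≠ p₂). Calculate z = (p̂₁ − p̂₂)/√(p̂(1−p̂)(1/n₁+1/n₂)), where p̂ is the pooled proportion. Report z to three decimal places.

p̂₁ = 50/70 = 0.71429, p̂₂ = 47/62 = 0.75806.
Pooled p̂ = (50+47)/(70+62) = 97/132 = 0.73485.
SE = √(p̂(1−p̂)(1/n₁+1/n₂)) = √(0.73485·0.26515·0.0304147) = √(0.0059262) = 0.07698.
z = (0.71429 − 0.75806)/0.07698 = -0.04377/0.07698 = -0.569.

z = -0.569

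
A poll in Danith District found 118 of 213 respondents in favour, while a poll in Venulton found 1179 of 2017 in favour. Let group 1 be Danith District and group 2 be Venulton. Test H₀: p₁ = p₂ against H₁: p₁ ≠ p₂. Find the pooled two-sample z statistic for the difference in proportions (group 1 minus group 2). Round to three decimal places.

z = -0.859

p̂₁ = 118/213 = 0.55399, p̂₂ = 1179/2017 = 0.58453.
Pooled p̂ = (118+1179)/(213+2017) = 1297/2230 = 0.58161.
SE = √(p̂(1−p̂)(1/n₁+1/n₂)) = √(0.58161·0.41839·0.00519062) = √(0.00126308) = 0.03554.
z = (0.55399 − 0.58453)/0.03554 = -0.03054/0.03554 = -0.859.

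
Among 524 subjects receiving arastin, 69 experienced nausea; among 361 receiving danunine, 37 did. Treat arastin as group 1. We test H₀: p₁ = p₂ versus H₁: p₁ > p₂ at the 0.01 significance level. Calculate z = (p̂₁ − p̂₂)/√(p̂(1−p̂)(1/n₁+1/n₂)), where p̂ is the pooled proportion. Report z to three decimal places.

p̂₁ = 69/524 = 0.13168, p̂₂ = 37/361 = 0.10249.
Pooled p̂ = (69+37)/(524+361) = 106/885 = 0.11977.
SE = √(p̂(1−p̂)(1/n₁+1/n₂)) = √(0.11977·0.88023·0.00467848) = √(0.000493244) = 0.02221.
z = (0.13168 − 0.10249)/0.02221 = 0.02919/0.02221 = 1.314.
p-value = P(Z > 1.314) ≈ 0.0944. With α = 0.01, fail to reject H₀.

z = 1.314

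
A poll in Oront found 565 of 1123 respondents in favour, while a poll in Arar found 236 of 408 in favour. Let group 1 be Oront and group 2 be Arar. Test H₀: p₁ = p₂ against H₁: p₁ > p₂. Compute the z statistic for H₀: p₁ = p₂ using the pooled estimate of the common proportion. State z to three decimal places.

z = -2.609

p̂₁ = 565/1123 ≈ 0.50312, p̂₂ = 236/408 ≈ 0.57843.
Pooled p̂ = (565+236)/(1123+408) = 801/1531 = 0.52319.
SE = √(p̂(1−p̂)(1/n₁+1/n₂)) = √(0.52319·0.47681·0.00334145) = √(0.000833567) = 0.02887.
z = (0.50312 − 0.57843)/0.02887 = -0.07531/0.02887 = -2.609.
p-value = P(Z > -2.609) ≈ 0.9955.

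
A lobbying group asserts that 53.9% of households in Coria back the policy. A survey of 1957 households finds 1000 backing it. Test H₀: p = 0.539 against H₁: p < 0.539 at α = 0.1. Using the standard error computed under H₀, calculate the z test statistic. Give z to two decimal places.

z = -2.49

p̂ = 1000/1957 ≈ 0.51099.
Under H₀, SE = √(0.539·0.461/1957) = √(0.000126969) = 0.01127.
z = (0.51099 − 0.539)/0.01127 = -0.02801/0.01127 = -2.49.
p-value = P(Z < -2.486) ≈ 0.0065. With α = 0.1, reject H₀.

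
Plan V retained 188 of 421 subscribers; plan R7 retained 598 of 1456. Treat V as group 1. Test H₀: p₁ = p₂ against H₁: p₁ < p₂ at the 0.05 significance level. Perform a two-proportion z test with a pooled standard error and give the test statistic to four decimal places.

z = 1.3129

p̂₁ = 188/421 ≈ 0.446556, p̂₂ = 598/1456 ≈ 0.410714.
Pooled p̂ = (188+598)/(421+1456) = 786/1877 = 0.418753.
SE = √(p̂(1−p̂)(1/n₁+1/n₂)) = √(0.418753·0.581247·0.00306211) = √(0.000745314) = 0.027300.
z = (0.446556 − 0.410714)/0.027300 = 0.035842/0.027300 = 1.3129.
p-value = P(Z < 1.313) ≈ 0.9054; since p > α = 0.05, fail to reject H₀.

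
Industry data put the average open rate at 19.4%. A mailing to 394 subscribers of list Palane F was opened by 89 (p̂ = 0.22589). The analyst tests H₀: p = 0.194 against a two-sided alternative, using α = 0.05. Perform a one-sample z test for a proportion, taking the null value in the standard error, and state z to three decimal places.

p̂ = 89/394 ≈ 0.22589.
Standard error under H₀: √(0.194×0.806/394) = 0.01992.
z = (0.22589 − 0.194)/0.01992 = 0.03189/0.01992 = 1.601.
p-value = 2·P(Z > 1.601) ≈ 0.1094. With α = 0.05, fail to reject H₀.

z = 1.601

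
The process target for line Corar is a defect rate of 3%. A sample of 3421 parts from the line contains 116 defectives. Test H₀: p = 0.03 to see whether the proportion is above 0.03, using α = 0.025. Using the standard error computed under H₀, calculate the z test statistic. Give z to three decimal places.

z = 1.340

p̂ = 116/3421 ≈ 0.033908.
SE = √(p₀(1−p₀)/n) = √(0.0291/3421) = 0.002917.
z = (0.033908 − 0.03)/0.002917 = 0.003908/0.002917 = 1.340.
p-value = P(Z > 1.340) ≈ 0.0901. With α = 0.025, fail to reject H₀.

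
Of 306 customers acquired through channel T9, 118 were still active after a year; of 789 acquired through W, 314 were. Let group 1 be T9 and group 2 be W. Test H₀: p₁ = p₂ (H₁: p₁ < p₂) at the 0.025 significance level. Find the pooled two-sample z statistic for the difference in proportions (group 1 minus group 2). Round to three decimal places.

z = -0.375

p̂₁ = 118/306 = 0.38562, p̂₂ = 314/789 = 0.39797.
Pooled p̂ = (118+314)/(306+789) = 432/1095 = 0.39452.
SE = √(0.238874 × 0.0045354) = 0.03291.
z = (0.38562 − 0.39797)/0.03291 = -0.01235/0.03291 = -0.375.
p-value = P(Z < -0.375) ≈ 0.3537; since p > α = 0.025, fail to reject H₀.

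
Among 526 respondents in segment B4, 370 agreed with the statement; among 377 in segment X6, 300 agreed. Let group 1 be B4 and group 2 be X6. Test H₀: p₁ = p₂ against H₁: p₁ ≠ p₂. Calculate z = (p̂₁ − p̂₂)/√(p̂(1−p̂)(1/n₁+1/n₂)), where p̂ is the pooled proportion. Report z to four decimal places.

z = -3.1272

p̂₁ = 370/526 ≈ 0.703422, p̂₂ = 300/377 ≈ 0.795756.
Pooled p̂ = (370+300)/(526+377) = 670/903 = 0.741971.
SE = √(p̂(1−p̂)(1/n₁+1/n₂)) = √(0.741971·0.258029·0.00455366) = √(0.000871798) = 0.029526.
z = (0.703422 − 0.795756)/0.029526 = -0.092334/0.029526 = -3.1272.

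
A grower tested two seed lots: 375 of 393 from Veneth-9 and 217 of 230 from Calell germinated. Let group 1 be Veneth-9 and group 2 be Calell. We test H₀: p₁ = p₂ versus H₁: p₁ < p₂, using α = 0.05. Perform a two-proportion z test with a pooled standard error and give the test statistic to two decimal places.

z = 0.59

p̂₁ = 375/393 = 0.9542, p̂₂ = 217/230 = 0.9435.
Pooled p̂ = (375+217)/(393+230) = 592/623 = 0.9502.
SE = √(0.0472832 × 0.00689236) = 0.0181.
z = (0.9542 − 0.9435)/0.0181 = 0.0107/0.0181 = 0.59.
p-value = P(Z < 0.594) ≈ 0.7237, so at α = 0.05 we fail to reject H₀.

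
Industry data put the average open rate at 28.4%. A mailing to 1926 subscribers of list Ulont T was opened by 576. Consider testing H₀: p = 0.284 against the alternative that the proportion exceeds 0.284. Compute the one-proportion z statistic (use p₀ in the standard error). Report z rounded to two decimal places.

p̂ = 576/1926 = 0.2991.
SE = √(p₀(1−p₀)/n) = √(0.20334/1926) = 0.0103.
z = (0.2991 − 0.284)/0.0103 = 0.0151/0.0103 = 1.47.
p-value = P(Z > 1.466) ≈ 0.0713.

z = 1.47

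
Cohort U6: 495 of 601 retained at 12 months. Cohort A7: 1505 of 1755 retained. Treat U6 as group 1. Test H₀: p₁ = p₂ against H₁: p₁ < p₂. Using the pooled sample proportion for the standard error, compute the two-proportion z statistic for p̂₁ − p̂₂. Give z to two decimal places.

p̂₁ = 495/601 ≈ 0.82363, p̂₂ = 1505/1755 ≈ 0.85755.
Pooled p̂ = (495+1505)/(601+1755) = 2000/2356 = 0.84890.
SE = √(0.128271 × 0.00223369) = 0.01693.
z = (0.82363 − 0.85755)/0.01693 = -0.03392/0.01693 = -2.00.
p-value = P(Z < -2.004) ≈ 0.0225.

z = -2.00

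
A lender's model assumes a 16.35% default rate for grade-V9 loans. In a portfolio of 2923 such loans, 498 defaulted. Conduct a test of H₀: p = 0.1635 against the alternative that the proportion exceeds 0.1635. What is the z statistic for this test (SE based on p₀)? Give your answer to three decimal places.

p̂ = 498/2923 = 0.170373.
Standard error under H₀: √(0.1635×0.8365/2923) = 0.006840.
z = (0.170373 − 0.1635)/0.006840 = 0.006873/0.006840 = 1.005.
p-value = P(Z > 1.005) ≈ 0.1575.

z = 1.005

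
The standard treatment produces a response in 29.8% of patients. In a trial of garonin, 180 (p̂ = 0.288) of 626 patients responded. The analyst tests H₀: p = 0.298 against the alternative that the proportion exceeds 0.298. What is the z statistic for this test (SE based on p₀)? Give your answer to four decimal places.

z = -0.5722

p̂ = 180/626 ≈ 0.287540.
Standard error under H₀: √(0.298×0.702/626) = 0.018281.
z = (0.287540 − 0.298)/0.018281 = -0.010460/0.018281 = -0.5722.
p-value = P(Z > -0.572) ≈ 0.7164.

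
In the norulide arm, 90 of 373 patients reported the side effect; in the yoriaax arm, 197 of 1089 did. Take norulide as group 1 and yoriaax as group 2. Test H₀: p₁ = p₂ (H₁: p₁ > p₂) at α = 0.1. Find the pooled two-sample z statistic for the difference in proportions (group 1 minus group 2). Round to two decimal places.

z = 2.53

p̂₁ = 90/373 = 0.24129, p̂₂ = 197/1089 = 0.18090.
Pooled p̂ = (90+197)/(373+1089) = 287/1462 = 0.19631.
SE = √(p̂(1−p̂)(1/n₁+1/n₂)) = √(0.19631·0.80369·0.00359924) = √(0.000567853) = 0.02383.
z = (0.24129 − 0.18090)/0.02383 = 0.06039/0.02383 = 2.53.
p-value = P(Z > 2.534) ≈ 0.0056; since p < α = 0.1, reject H₀.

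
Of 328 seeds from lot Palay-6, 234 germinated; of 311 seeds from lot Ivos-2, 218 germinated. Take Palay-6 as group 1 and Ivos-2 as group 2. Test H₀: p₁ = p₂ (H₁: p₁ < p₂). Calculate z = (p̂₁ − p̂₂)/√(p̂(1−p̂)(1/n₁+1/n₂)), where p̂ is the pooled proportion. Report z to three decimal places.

p̂₁ = 234/328 ≈ 0.71341, p̂₂ = 218/311 ≈ 0.70096.
Pooled p̂ = (234+218)/(328+311) = 452/639 = 0.70736.
SE = √(0.207004 × 0.00626421) = 0.03601.
z = (0.71341 − 0.70096)/0.03601 = 0.01245/0.03601 = 0.346.
p-value = P(Z < 0.346) ≈ 0.6352.

z = 0.346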